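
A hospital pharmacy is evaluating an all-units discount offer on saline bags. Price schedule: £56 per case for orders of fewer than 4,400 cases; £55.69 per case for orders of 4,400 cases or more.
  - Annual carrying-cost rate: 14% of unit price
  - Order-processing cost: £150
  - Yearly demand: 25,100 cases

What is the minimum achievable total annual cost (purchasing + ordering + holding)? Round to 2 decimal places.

£1,413,283.44

H₁ = 14%×£56 = £7.8400;  H₂ = 14%×£55.69 = £7.7966
EOQ₁ = √(2×25,100×150/7.8400) = 980.03  (< 4,400, feasible at tier 1)
EOQ₂ = √(2×25,100×150/7.7966) = 982.75  (< 4,400 → use Q = 4,400 at tier-2 price)
TC(tier 1 (EOQ₁), Q≈980.0) = £1,413,283.44
TC(tier 2, Q≈4,400.0) = £1,415,827.20
Minimum at tier 1 (EOQ₁): £1,413,283.44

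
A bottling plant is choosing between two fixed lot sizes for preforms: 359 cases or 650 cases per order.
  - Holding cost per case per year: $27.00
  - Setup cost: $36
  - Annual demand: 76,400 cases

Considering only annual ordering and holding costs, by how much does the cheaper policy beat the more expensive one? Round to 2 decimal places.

Annual cost at Q: ordering D·S/Q plus holding Q·H/2.
TC(359) = (76,400/359)×36 + (359/2)×27 = $12,507.78
TC(650) = (76,400/650)×36 + (650/2)×27 = $13,006.38
|ΔTC| = |$12,507.78 − $13,006.38| = $498.60

$498.60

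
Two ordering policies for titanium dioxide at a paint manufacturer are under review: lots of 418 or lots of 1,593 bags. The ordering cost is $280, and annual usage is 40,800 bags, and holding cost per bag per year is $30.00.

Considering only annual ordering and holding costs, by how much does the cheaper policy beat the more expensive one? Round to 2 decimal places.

$2,533.77

TC(Q) = (D/Q)S + (Q/2)H
TC(418) = (40,800/418)×280 + (418/2)×30 = $33,600.14
TC(1,593) = (40,800/1,593)×280 + (1,593/2)×30 = $31,066.37
Cheaper: Q = 1,593.  Difference = $2,533.77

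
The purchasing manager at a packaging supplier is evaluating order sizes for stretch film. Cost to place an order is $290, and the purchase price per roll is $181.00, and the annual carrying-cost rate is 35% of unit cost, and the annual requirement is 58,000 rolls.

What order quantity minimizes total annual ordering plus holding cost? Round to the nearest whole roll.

Holding cost per roll per year: H = 35% × $181 = $63.3500
EOQ = √(2DS/H) = √(2 × 58,000 × 290 / 63.35)
    = √(531,018.15) ≈ 728.71

729 rolls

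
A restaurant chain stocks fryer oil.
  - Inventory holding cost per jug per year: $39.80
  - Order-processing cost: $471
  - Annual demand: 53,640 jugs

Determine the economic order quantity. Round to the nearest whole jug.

1,127 jugs

Optimal lot size Q* = (2 × 53,640 × $471 / $39.8)^½ ≈ 1,126.75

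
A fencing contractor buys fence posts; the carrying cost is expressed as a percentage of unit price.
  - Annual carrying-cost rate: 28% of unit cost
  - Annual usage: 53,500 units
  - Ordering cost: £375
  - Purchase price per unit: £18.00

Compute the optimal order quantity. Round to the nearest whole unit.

2,822 units

H = i·C = 0.28 × £18 = £5.0400 per unit-year
Q* = √(2·D·S / H) = √(2·53,500·375 / 5.04) = √7,961,309.5 ≈ 2,821.58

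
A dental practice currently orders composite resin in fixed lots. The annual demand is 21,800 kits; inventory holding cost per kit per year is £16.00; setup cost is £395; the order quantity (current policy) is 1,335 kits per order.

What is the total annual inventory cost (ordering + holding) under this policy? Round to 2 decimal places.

£17,130.19

Annual ordering cost = (D/Q)·S = (21,800/1,335) × 395 = £6,450.19
Annual holding cost  = (Q/2)·H = (1,335/2) × 16 = £10,680.00
Total = £6,450.19 + £10,680.00 = £17,130.19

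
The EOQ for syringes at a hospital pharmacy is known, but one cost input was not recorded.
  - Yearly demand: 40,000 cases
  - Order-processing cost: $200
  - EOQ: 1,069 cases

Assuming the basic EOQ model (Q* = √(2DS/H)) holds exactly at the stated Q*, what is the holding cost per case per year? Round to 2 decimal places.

$14.00

From Q* = √(2DS/H) ⇒ Q*² = 2DS/H.
H = 2DS / Q² = 2 × 40,000 × 200 / 1,069² = 14.0012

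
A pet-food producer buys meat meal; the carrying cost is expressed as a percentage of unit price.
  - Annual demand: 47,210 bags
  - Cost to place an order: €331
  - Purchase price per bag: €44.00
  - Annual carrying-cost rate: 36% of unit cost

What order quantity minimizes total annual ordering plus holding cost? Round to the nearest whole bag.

Holding cost per bag per year: H = 36% × €44 = €15.8400
2DS/H = 2·47,210·331/15.84 = 1,973,044.19
EOQ = √1,973,044.19 ≈ 1,404.65

1,405 bags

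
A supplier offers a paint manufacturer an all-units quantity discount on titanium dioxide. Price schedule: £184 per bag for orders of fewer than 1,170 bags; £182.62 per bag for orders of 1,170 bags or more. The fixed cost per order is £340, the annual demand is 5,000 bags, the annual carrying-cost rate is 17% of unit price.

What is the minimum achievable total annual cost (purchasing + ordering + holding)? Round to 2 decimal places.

£930,312.71

H₁ = 17%×£184 = £31.2800;  H₂ = 17%×£182.62 = £31.0454
EOQ₁ = √(2×5,000×340/31.2800) = 329.69  (< 1,170, feasible at tier 1)
EOQ₂ = √(2×5,000×340/31.0454) = 330.93  (< 1,170 → use Q = 1,170 at tier-2 price)
TC(tier 1 (EOQ₁), Q≈329.7) = £930,312.71
TC(tier 2, Q≈1,170.0) = £932,714.55
Minimum at tier 1 (EOQ₁): £930,312.71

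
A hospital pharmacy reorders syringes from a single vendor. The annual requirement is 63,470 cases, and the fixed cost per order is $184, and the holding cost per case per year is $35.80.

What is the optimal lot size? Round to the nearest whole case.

808 cases

2DS/H = 2·63,470·184/35.8 = 652,429.05
EOQ = √652,429.05 ≈ 807.73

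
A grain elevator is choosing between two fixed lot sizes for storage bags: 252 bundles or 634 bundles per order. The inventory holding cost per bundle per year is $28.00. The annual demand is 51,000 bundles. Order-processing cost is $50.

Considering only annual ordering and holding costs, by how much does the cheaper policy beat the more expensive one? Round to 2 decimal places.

For each Q, cost = (D/Q)·S + (Q/2)·H.
TC(252) = (51,000/252)×50 + (252/2)×28 = $13,647.05
TC(634) = (51,000/634)×50 + (634/2)×28 = $12,898.08
Lots of 634 are cheaper by $748.97.

$748.97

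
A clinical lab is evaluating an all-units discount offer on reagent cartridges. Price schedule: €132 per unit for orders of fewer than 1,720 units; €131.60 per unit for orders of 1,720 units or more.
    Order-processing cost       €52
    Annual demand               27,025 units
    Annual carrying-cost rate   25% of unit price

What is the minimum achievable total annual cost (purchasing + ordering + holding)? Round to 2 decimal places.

€3,576,930.67

H₁ = 25%×€132 = €33.0000;  H₂ = 25%×€131.60 = €32.9000
EOQ₁ = √(2×27,025×52/33.0000) = 291.84  (< 1,720, feasible at tier 1)
EOQ₂ = √(2×27,025×52/32.9000) = 292.28  (< 1,720 → use Q = 1,720 at tier-2 price)
TC(tier 1 (EOQ₁), Q≈291.8) = €3,576,930.67
TC(tier 2, Q≈1,720.0) = €3,585,601.03
Minimum at tier 1 (EOQ₁): €3,576,930.67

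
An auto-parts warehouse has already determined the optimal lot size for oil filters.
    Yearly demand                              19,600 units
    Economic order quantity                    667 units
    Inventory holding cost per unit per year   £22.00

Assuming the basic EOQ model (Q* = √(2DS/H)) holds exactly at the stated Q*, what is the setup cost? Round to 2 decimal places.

Since Q* = (2DS/H)^½, squaring gives Q*²·H = 2DS.
S = Q²H / (2D) = 667² × 22 / (2 × 19,600) = 249.6826

£249.68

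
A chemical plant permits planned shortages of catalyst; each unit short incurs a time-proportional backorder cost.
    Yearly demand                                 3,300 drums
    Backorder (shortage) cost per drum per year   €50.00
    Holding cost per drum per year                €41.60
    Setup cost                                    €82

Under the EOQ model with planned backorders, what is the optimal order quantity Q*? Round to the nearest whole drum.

154 drums

Basic EOQ = √(2·3,300·82/41.6) = 114.060
Backorder adjustment √((H+b)/b) = √((41.6+50)/50) = 1.3535
Q* = 114.060 × 1.3535 ≈ 154.38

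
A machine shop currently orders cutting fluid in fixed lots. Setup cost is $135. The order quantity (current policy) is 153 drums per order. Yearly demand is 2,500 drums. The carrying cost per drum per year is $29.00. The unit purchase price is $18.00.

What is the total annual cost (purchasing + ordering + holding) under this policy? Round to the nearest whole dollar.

$49,424

Ordering: D/Q × S = 2,500/153 × $135 = $2,205.88
Holding:  Q/2 × H = 153/2 × $29 = $2,218.50
Purchase cost = D·C = 2,500 × 18 = $45,000.00
Total = $2,205.88 + $2,218.50 + $45,000.00 = $49,424.38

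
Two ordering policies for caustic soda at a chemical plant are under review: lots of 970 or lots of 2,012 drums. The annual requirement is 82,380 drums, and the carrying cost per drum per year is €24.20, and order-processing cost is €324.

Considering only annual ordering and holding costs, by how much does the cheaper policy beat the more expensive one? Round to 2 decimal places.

€1,642.45

Annual cost at Q: ordering D·S/Q plus holding Q·H/2.
TC(970) = (82,380/970)×324 + (970/2)×24.2 = €39,253.62
TC(2,012) = (82,380/2,012)×324 + (2,012/2)×24.2 = €37,611.16
Cheaper: Q = 2,012.  Difference = €1,642.45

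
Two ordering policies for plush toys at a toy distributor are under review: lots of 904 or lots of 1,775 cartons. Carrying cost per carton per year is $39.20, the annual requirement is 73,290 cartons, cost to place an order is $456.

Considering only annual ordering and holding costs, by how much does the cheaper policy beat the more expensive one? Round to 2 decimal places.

$1,069.39

TC(Q) = (D/Q)S + (Q/2)H
TC(904) = (73,290/904)×456 + (904/2)×39.2 = $54,687.69
TC(1,775) = (73,290/1,775)×456 + (1,775/2)×39.2 = $53,618.30
|ΔTC| = |$54,687.69 − $53,618.30| = $1,069.39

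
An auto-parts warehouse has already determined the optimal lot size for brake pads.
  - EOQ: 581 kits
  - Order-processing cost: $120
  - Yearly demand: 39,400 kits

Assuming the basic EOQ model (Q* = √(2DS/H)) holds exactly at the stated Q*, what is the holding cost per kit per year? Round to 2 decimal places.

EOQ relation: Q² = 2DS/H, so rearrange for the unknown.
H = 2DS / Q² = 2 × 39,400 × 120 / 581² = 28.0127

$28.01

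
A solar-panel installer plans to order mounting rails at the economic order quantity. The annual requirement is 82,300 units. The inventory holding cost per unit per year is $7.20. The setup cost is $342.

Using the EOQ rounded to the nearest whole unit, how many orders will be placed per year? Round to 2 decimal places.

2DS/H = 2·82,300·342/7.2 = 7,818,500.00
EOQ = √7,818,500.00 ≈ 2,796.16 → Q = 2,796
N = D/Q = 82,300/2,796 ≈ 29.435 orders/yr

29.43 orders per year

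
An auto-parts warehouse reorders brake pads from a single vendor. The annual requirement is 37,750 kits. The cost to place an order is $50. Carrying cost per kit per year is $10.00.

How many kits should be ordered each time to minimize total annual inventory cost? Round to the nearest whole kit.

Q* = √(2·D·S / H) = √(2·37,750·50 / 10) = √377,500.0 ≈ 614.41

614 kits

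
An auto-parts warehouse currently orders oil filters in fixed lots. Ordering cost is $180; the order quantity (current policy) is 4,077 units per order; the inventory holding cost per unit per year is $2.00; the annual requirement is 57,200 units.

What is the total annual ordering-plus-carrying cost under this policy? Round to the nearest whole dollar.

Annual ordering cost = (D/Q)·S = (57,200/4,077) × 180 = $2,525.39
Annual holding cost  = (Q/2)·H = (4,077/2) × 2 = $4,077.00
Total = $2,525.39 + $4,077.00 = $6,602.39

$6,602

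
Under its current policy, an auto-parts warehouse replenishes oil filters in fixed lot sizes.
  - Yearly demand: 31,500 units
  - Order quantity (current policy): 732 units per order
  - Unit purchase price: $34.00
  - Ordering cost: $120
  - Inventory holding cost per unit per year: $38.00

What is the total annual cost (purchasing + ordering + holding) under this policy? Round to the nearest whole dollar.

$1,090,072

Annual ordering cost = (D/Q)·S = (31,500/732) × 120 = $5,163.93
Annual holding cost  = (Q/2)·H = (732/2) × 38 = $13,908.00
Purchase cost = D·C = 31,500 × 34 = $1,071,000.00
Total = $5,163.93 + $13,908.00 + $1,071,000.00 = $1,090,071.93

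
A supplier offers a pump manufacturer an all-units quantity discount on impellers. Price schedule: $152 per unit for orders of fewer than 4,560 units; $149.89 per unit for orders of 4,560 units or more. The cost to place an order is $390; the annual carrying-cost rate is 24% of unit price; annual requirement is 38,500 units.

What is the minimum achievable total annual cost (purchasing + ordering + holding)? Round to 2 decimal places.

H₁ = 24%×$152 = $36.4800;  H₂ = 24%×$149.89 = $35.9736
EOQ₁ = √(2×38,500×390/36.4800) = 907.30  (< 4,560, feasible at tier 1)
EOQ₂ = √(2×38,500×390/35.9736) = 913.66  (< 4,560 → use Q = 4,560 at tier-2 price)
TC(tier 1 (EOQ₁), Q≈907.3) = $5,885,098.25
TC(tier 2, Q≈4,560.0) = $5,856,077.57
Minimum at tier 2: $5,856,077.57

$5,856,077.57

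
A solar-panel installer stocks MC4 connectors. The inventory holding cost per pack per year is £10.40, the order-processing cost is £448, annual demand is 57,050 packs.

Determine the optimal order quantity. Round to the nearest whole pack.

2,217 packs

Optimal lot size Q* = (2 × 57,050 × £448 / £10.4)^½ ≈ 2,217.00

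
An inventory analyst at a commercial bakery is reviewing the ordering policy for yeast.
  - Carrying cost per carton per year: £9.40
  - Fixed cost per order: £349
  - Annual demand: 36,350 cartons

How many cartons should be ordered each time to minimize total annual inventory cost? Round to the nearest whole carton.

Optimal lot size Q* = (2 × 36,350 × £349 / £9.4)^½ ≈ 1,642.92

1,643 cartons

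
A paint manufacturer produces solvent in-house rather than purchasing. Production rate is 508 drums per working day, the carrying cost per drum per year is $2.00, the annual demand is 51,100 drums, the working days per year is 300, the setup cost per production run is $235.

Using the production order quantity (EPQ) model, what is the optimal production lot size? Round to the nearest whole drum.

4,250 drums

d = 51,100/300 = 170.3333 drums/day;  effective holding cost H(1 − d/p) = 2·(1 − 170.3333/508) = 1.32940
Q* = √(2DS / H_eff) = √(2·51,100·235 / 1.32940) ≈ 4,250.42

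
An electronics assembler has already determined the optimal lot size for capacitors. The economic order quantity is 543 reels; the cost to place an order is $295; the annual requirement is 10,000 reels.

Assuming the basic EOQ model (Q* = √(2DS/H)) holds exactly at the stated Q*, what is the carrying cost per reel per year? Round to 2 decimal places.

$20.01

Since Q* = (2DS/H)^½, squaring gives Q*²·H = 2DS.
H = 2DS / Q² = 2 × 10,000 × 295 / 543² = 20.0102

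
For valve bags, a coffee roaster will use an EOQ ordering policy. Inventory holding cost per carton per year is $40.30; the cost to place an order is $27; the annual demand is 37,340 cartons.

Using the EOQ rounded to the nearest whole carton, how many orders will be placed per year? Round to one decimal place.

Q* = √(2·D·S / H) = √(2·37,340·27 / 40.3) = √50,033.7 ≈ 223.68 → Q = 224
Orders per year = D/Q = 37,340 / 224 = 166.696

166.7 orders per year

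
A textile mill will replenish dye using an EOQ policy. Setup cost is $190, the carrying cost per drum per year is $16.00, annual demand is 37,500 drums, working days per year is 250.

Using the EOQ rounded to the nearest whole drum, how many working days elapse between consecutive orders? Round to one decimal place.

EOQ = √(2DS/H) = √(2 × 37,500 × 190 / 16)
    = √(890,625.00) ≈ 943.73 → Q = 944 drums
Cycle time = (working days × Q)/D = (250 × 944) / 37,500 = 6.293 days

6.3 days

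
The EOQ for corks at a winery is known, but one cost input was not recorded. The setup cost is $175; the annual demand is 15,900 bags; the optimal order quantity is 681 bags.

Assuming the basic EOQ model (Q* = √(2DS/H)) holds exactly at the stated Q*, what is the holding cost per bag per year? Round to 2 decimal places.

$12.00

Since Q* = (2DS/H)^½, squaring gives Q*²·H = 2DS.
H = 2DS / Q² = 2 × 15,900 × 175 / 681² = 11.9997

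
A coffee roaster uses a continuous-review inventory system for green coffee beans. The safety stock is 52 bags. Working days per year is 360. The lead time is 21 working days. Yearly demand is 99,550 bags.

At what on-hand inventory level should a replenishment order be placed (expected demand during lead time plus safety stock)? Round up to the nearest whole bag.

5,860 bags

Daily demand d = 99,550 / 360 = 276.528 bags/day
Demand during lead time = 276.528 × 21 = 5,807.08
Reorder point = 5,807.08 + 52 = 5,859.08 → round up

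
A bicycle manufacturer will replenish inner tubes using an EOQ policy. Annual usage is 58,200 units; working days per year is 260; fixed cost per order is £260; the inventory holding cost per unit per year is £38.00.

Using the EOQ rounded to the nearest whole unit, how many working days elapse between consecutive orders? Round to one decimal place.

4.0 days

Optimal lot size Q* = (2 × 58,200 × £260 / £38)^½ ≈ 892.42 → Q = 892 units
T = Q/D × 260 days = 892/58,200 × 260 = 3.985 days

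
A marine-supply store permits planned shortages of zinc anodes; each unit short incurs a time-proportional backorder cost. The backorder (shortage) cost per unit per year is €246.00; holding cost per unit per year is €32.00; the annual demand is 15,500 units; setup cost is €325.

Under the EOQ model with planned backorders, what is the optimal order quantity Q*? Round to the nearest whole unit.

596 units

Q* = √(2DS/H) · √((H + b)/b)
   = √(2 × 15,500 × 325 / 32) · √((32 + 246) / 246)
   = 561.109 × 1.0631 ≈ 596.49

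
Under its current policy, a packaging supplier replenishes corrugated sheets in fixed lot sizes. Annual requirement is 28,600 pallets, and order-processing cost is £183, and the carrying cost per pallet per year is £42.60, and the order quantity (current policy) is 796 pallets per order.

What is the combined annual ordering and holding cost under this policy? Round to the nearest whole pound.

Orders/yr = 28,600/796 = 35.930; ordering cost = 35.930 × £183 = £6,575.13
Average inventory = 796/2 = 398; holding cost = 398 × £42.6 = £16,954.80
Total = £6,575.13 + £16,954.80 = £23,529.93

£23,530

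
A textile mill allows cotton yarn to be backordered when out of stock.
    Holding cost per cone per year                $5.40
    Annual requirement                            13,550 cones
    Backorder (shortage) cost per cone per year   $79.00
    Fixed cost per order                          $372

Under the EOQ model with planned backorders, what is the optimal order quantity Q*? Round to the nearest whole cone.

Basic EOQ = √(2·13,550·372/5.4) = 1,366.341
Backorder adjustment √((H+b)/b) = √((5.4+79)/79) = 1.0336
Q* = 1,366.341 × 1.0336 ≈ 1,412.27

1,412 cones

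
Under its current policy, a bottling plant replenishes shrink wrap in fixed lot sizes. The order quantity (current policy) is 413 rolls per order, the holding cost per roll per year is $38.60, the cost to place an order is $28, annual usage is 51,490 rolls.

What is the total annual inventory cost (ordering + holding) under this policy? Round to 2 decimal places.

$11,461.75

Ordering: D/Q × S = 51,490/413 × $28 = $3,490.85
Holding:  Q/2 × H = 413/2 × $38.6 = $7,970.90
Total = $3,490.85 + $7,970.90 = $11,461.75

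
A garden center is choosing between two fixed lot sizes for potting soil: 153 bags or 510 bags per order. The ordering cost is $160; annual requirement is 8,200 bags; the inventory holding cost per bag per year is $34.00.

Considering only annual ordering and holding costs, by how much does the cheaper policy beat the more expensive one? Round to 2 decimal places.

$66.39

TC(Q) = (D/Q)S + (Q/2)H
TC(153) = (8,200/153)×160 + (153/2)×34 = $11,176.16
TC(510) = (8,200/510)×160 + (510/2)×34 = $11,242.55
|ΔTC| = |$11,176.16 − $11,242.55| = $66.39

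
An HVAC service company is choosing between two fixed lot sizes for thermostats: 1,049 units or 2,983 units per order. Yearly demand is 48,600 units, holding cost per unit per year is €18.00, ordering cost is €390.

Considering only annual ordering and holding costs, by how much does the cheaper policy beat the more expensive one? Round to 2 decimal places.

TC(Q) = (D/Q)S + (Q/2)H
TC(1,049) = (48,600/1,049)×390 + (1,049/2)×18 = €27,509.64
TC(2,983) = (48,600/2,983)×390 + (2,983/2)×18 = €33,201.01
Cheaper: Q = 1,049.  Difference = €5,691.37

€5,691.37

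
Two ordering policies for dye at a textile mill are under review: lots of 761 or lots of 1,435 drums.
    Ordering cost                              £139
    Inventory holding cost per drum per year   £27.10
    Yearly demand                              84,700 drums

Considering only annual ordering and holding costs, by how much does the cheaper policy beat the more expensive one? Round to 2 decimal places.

£1,866.26

For each Q, cost = (D/Q)·S + (Q/2)·H.
TC(761) = (84,700/761)×139 + (761/2)×27.1 = £25,782.38
TC(1,435) = (84,700/1,435)×139 + (1,435/2)×27.1 = £27,648.64
Cheaper: Q = 761.  Difference = £1,866.26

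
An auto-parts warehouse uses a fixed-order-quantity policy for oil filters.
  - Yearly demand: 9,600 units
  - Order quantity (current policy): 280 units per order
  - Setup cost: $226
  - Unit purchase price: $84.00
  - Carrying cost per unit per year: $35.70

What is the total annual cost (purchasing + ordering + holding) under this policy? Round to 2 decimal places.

$819,146.57

Annual ordering cost = (D/Q)·S = (9,600/280) × 226 = $7,748.57
Annual holding cost  = (Q/2)·H = (280/2) × 35.7 = $4,998.00
Purchase cost = D·C = 9,600 × 84 = $806,400.00
Total = $7,748.57 + $4,998.00 + $806,400.00 = $819,146.57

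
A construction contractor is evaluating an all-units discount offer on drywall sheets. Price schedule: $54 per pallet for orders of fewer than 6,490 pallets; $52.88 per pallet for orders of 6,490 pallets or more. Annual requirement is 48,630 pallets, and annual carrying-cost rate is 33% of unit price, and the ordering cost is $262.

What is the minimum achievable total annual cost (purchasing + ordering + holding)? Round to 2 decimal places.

$2,630,144.13

H₁ = 33%×$54 = $17.8200;  H₂ = 33%×$52.88 = $17.4504
EOQ₁ = √(2×48,630×262/17.8200) = 1,195.81  (< 6,490, feasible at tier 1)
EOQ₂ = √(2×48,630×262/17.4504) = 1,208.41  (< 6,490 → use Q = 6,490 at tier-2 price)
TC(tier 1 (EOQ₁), Q≈1,195.8) = $2,647,329.42
TC(tier 2, Q≈6,490.0) = $2,630,144.13
Minimum at tier 2: $2,630,144.13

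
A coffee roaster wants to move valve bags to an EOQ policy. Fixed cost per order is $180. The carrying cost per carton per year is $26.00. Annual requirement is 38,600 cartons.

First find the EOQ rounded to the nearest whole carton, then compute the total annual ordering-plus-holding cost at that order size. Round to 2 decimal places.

$19,007.79

Optimal lot size Q* = (2 × 38,600 × $180 / $26)^½ ≈ 731.07 → Q = 731 cartons
Ordering: D/Q × S = 38,600/731 × $180 = $9,504.79
Holding:  Q/2 × H = 731/2 × $26 = $9,503.00
Total = $9,504.79 + $9,503.00 = $19,007.79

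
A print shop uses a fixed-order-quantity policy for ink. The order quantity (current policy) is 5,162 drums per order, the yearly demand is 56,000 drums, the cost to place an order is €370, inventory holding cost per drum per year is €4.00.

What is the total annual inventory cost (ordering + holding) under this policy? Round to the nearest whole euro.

€14,338

Ordering: D/Q × S = 56,000/5,162 × €370 = €4,013.95
Holding:  Q/2 × H = 5,162/2 × €4 = €10,324.00
Total = €4,013.95 + €10,324.00 = €14,337.95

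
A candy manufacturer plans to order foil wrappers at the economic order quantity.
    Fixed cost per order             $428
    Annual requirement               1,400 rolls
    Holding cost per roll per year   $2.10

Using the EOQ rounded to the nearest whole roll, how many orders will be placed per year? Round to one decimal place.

EOQ = √(2DS/H) = √(2 × 1,400 × 428 / 2.1)
    = √(570,666.67) ≈ 755.42 → Q = 755
N = D/Q = 1,400/755 ≈ 1.854 orders/yr

1.9 orders per year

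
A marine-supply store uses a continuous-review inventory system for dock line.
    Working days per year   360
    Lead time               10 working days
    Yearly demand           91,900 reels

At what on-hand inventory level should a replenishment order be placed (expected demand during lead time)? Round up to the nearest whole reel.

2,553 reels

Daily demand d = 91,900 / 360 = 255.278 reels/day
Demand during lead time = 255.278 × 10 = 2,552.78
Reorder point = 2,552.78 → round up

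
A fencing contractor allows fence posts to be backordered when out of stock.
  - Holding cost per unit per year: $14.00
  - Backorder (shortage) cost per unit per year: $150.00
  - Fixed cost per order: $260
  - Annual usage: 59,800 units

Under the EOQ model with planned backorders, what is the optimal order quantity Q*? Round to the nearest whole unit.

Q* = √(2DS/H) · √((H + b)/b)
   = √(2 × 59,800 × 260 / 14) · √((14 + 150) / 150)
   = 1,490.350 × 1.0456 ≈ 1,558.35

1,558 units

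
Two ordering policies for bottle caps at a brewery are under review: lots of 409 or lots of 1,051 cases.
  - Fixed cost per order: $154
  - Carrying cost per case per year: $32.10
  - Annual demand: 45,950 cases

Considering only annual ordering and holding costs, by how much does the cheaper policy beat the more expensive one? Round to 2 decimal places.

$264.45

Annual cost at Q: ordering D·S/Q plus holding Q·H/2.
TC(409) = (45,950/409)×154 + (409/2)×32.1 = $23,865.92
TC(1,051) = (45,950/1,051)×154 + (1,051/2)×32.1 = $23,601.47
Cheaper: Q = 1,051.  Difference = $264.45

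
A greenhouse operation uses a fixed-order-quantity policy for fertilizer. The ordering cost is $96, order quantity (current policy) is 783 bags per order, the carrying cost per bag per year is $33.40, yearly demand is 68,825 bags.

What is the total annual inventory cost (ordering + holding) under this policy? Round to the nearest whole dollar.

$21,514

Orders/yr = 68,825/783 = 87.899; ordering cost = 87.899 × $96 = $8,438.31
Average inventory = 783/2 = 391.5; holding cost = 391.5 × $33.4 = $13,076.10
Total = $8,438.31 + $13,076.10 = $21,514.41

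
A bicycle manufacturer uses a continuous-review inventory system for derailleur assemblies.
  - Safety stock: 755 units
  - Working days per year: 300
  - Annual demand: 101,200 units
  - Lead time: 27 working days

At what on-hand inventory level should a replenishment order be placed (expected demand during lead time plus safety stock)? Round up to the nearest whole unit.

9,863 units

Daily demand d = 101,200 / 300 = 337.333 units/day
Demand during lead time = 337.333 × 27 = 9,108.00
Reorder point = 9,108.00 + 755 = 9,863.00 → round up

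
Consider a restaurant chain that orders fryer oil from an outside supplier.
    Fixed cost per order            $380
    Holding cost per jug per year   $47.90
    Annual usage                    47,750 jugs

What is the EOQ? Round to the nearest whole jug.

870 jugs

Optimal lot size Q* = (2 × 47,750 × $380 / $47.9)^½ ≈ 870.41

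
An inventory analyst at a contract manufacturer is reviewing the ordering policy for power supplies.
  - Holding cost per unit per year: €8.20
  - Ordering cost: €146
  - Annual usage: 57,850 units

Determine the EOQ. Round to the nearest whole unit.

1,435 units

Q* = √(2·D·S / H) = √(2·57,850·146 / 8.2) = √2,060,024.4 ≈ 1,435.28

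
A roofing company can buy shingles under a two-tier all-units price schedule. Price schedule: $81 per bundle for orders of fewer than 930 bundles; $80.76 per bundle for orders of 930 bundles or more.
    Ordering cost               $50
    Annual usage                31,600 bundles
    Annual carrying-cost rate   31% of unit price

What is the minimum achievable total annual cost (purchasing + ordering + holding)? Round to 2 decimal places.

H₁ = 31%×$81 = $25.1100;  H₂ = 31%×$80.76 = $25.0356
EOQ₁ = √(2×31,600×50/25.1100) = 354.75  (< 930, feasible at tier 1)
EOQ₂ = √(2×31,600×50/25.0356) = 355.27  (< 930 → use Q = 930 at tier-2 price)
TC(tier 1 (EOQ₁), Q≈354.7) = $2,568,507.73
TC(tier 2, Q≈930.0) = $2,565,356.48
Minimum at tier 2: $2,565,356.48

$2,565,356.48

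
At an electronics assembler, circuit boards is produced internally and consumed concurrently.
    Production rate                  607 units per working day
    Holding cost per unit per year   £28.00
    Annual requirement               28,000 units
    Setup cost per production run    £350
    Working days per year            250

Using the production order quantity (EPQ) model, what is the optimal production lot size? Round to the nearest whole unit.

926 units

d = 28,000/250 = 112.0000 units/day;  effective holding cost H(1 − d/p) = 28·(1 − 112.0000/607) = 22.83361
Q* = √(2DS / H_eff) = √(2·28,000·350 / 22.83361) ≈ 926.49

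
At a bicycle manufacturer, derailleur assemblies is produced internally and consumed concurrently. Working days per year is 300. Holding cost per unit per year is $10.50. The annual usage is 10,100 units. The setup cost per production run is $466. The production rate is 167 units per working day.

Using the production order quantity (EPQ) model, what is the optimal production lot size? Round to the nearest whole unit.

1,060 units

d = 10,100/300 = 33.6667 units/day;  effective holding cost H(1 − d/p) = 10.5·(1 − 33.6667/167) = 8.38323
Q* = √(2DS / H_eff) = √(2·10,100·466 / 8.38323) ≈ 1,059.65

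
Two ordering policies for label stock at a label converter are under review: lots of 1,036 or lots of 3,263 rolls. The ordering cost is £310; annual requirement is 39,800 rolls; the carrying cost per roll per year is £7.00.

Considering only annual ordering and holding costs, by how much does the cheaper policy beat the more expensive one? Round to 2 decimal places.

Annual cost at Q: ordering D·S/Q plus holding Q·H/2.
TC(1,036) = (39,800/1,036)×310 + (1,036/2)×7 = £15,535.27
TC(3,263) = (39,800/3,263)×310 + (3,263/2)×7 = £15,201.68
Lots of 3,263 are cheaper by £333.58.

£333.58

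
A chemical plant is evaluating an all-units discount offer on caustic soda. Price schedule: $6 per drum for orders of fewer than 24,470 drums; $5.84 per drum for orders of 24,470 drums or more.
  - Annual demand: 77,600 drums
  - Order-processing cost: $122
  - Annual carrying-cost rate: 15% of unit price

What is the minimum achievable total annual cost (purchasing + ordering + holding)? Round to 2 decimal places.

$464,288.75

H₁ = 15%×$6 = $0.9000;  H₂ = 15%×$5.84 = $0.8760
EOQ₁ = √(2×77,600×122/0.9000) = 4,586.74  (< 24,470, feasible at tier 1)
EOQ₂ = √(2×77,600×122/0.8760) = 4,649.15  (< 24,470 → use Q = 24,470 at tier-2 price)
TC(tier 1 (EOQ₁), Q≈4,586.7) = $469,728.07
TC(tier 2, Q≈24,470.0) = $464,288.75
Minimum at tier 2: $464,288.75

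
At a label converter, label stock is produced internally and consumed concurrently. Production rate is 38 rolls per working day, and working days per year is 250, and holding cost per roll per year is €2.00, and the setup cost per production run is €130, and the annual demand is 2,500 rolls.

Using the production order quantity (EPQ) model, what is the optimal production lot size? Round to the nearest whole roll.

664 rolls

d = 2,500/250 = 10.0000 rolls/day;  effective holding cost H(1 − d/p) = 2·(1 − 10.0000/38) = 1.47368
Q* = √(2DS / H_eff) = √(2·2,500·130 / 1.47368) ≈ 664.13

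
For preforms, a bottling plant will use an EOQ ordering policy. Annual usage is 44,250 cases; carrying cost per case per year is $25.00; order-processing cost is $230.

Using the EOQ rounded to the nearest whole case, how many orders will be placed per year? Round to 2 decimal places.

Q* = √(2·D·S / H) = √(2·44,250·230 / 25) = √814,200.0 ≈ 902.33 → Q = 902
N = D/Q = 44,250/902 ≈ 49.058 orders/yr

49.06 orders per year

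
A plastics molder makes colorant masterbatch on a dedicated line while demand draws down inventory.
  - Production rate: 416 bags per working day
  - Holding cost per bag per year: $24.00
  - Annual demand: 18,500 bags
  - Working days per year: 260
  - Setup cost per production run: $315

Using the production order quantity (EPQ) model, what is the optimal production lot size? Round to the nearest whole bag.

d = 18,500/260 = 71.1538 bags/day;  effective holding cost H(1 − d/p) = 24·(1 − 71.1538/416) = 19.89497
Q* = √(2DS / H_eff) = √(2·18,500·315 / 19.89497) ≈ 765.39

765 bags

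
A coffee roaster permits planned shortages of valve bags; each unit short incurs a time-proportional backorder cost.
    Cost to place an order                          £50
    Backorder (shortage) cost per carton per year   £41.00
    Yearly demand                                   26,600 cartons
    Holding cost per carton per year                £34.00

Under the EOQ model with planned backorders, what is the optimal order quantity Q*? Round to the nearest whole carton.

Basic EOQ = √(2·26,600·50/34) = 279.706
Backorder adjustment √((H+b)/b) = √((34+41)/41) = 1.3525
Q* = 279.706 × 1.3525 ≈ 378.30

378 cartons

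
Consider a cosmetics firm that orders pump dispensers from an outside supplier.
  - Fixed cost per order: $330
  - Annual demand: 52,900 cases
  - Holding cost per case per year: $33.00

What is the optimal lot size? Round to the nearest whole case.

1,029 cases

Q* = √(2·D·S / H) = √(2·52,900·330 / 33) = √1,058,000.0 ≈ 1,028.59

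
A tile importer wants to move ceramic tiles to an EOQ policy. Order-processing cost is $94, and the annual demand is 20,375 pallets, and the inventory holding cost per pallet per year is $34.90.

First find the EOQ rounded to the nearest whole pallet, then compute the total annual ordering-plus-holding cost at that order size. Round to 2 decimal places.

Q* = √(2·D·S / H) = √(2·20,375·94 / 34.9) = √109,756.4 ≈ 331.30 → Q = 331 pallets
Ordering: D/Q × S = 20,375/331 × $94 = $5,786.25
Holding:  Q/2 × H = 331/2 × $34.9 = $5,775.95
Total = $5,786.25 + $5,775.95 = $11,562.20

$11,562.20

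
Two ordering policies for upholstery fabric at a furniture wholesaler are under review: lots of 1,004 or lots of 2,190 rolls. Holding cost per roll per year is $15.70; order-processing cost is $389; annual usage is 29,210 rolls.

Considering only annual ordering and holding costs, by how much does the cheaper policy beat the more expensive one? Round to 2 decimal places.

For each Q, cost = (D/Q)·S + (Q/2)·H.
TC(1,004) = (29,210/1,004)×389 + (1,004/2)×15.7 = $19,198.82
TC(2,190) = (29,210/2,190)×389 + (2,190/2)×15.7 = $22,379.94
|ΔTC| = |$19,198.82 − $22,379.94| = $3,181.12

$3,181.12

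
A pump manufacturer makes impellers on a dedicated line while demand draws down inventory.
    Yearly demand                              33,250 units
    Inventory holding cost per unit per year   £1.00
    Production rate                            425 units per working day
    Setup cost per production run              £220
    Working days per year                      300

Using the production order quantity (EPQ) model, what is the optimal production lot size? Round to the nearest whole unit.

4,449 units

d = 33,250/300 = 110.8333 units/day;  effective holding cost H(1 − d/p) = 1·(1 − 110.8333/425) = 0.73922
Q* = √(2DS / H_eff) = √(2·33,250·220 / 0.73922) ≈ 4,448.74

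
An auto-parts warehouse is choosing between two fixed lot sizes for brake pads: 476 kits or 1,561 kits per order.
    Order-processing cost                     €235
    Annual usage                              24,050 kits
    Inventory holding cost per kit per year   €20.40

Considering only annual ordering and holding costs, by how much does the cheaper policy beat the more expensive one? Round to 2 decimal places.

€2,814.17

Annual cost at Q: ordering D·S/Q plus holding Q·H/2.
TC(476) = (24,050/476)×235 + (476/2)×20.4 = €16,728.62
TC(1,561) = (24,050/1,561)×235 + (1,561/2)×20.4 = €19,542.80
Cheaper: Q = 476.  Difference = €2,814.17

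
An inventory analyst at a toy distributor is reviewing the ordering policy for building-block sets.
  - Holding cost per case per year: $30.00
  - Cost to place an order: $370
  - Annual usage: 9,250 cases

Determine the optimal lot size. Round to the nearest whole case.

478 cases

Q* = √(2·D·S / H) = √(2·9,250·370 / 30) = √228,166.7 ≈ 477.67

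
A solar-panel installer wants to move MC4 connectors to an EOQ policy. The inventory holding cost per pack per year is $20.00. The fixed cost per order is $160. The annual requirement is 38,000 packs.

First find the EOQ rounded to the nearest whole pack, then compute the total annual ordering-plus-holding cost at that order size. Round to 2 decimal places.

Q* = √(2·D·S / H) = √(2·38,000·160 / 20) = √608,000.0 ≈ 779.74 → Q = 780 packs
Ordering: D/Q × S = 38,000/780 × $160 = $7,794.87
Holding:  Q/2 × H = 780/2 × $20 = $7,800.00
Total = $7,794.87 + $7,800.00 = $15,594.87

$15,594.87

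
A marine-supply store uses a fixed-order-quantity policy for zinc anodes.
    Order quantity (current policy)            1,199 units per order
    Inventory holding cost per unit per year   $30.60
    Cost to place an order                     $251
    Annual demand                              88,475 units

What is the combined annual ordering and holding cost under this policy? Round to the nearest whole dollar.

Orders/yr = 88,475/1,199 = 73.791; ordering cost = 73.791 × $251 = $18,521.46
Average inventory = 1,199/2 = 599.5; holding cost = 599.5 × $30.6 = $18,344.70
Total = $18,521.46 + $18,344.70 = $36,866.16

$36,866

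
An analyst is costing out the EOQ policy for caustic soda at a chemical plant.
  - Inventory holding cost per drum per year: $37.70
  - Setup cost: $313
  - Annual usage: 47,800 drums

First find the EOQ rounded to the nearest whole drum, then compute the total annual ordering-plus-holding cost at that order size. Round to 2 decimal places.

$33,587.04

EOQ = √(2DS/H) = √(2 × 47,800 × 313 / 37.7)
    = √(793,708.22) ≈ 890.90 → Q = 891 drums
Ordering: D/Q × S = 47,800/891 × $313 = $16,791.69
Holding:  Q/2 × H = 891/2 × $37.7 = $16,795.35
Total = $16,791.69 + $16,795.35 = $33,587.04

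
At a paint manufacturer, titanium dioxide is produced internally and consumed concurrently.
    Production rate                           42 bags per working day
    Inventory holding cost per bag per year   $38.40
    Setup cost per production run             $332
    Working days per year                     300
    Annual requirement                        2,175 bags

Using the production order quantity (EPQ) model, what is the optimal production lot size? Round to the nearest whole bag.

Daily demand d = 2,175/300 = 7.250; p = 42; 1 − d/p = 0.82738
EPQ = √(2DS / (H(1 − d/p)))
    = √(2 × 2,175 × 332 / (38.4 × 0.82738)) ≈ 213.20

213 bags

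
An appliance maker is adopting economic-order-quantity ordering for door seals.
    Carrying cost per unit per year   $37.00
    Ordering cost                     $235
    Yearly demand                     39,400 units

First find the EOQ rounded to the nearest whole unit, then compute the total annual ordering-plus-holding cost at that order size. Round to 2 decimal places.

Optimal lot size Q* = (2 × 39,400 × $235 / $37)^½ ≈ 707.45 → Q = 707 units
Annual ordering cost = (D/Q)·S = (39,400/707) × 235 = $13,096.18
Annual holding cost  = (Q/2)·H = (707/2) × 37 = $13,079.50
Total = $13,096.18 + $13,079.50 = $26,175.68

$26,175.68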